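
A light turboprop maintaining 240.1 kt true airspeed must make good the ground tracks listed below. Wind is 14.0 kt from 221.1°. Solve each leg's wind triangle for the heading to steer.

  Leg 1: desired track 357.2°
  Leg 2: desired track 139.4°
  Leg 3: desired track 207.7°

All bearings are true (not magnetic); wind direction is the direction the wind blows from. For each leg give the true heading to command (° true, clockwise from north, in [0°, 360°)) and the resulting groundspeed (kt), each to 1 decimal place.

Leg 1: desired track 357.2°; wind correction -2.3° → command heading 354.9°, groundspeed 250.0 kt
Leg 2: desired track 139.4°; wind correction +3.3° → command heading 142.7°, groundspeed 237.7 kt
Leg 3: desired track 207.7°; wind correction +0.8° → command heading 208.5°, groundspeed 226.5 kt

Leg 1: heading=354.9°, groundspeed=250.0 kt
Leg 2: heading=142.7°, groundspeed=237.7 kt
Leg 3: heading=208.5°, groundspeed=226.5 kt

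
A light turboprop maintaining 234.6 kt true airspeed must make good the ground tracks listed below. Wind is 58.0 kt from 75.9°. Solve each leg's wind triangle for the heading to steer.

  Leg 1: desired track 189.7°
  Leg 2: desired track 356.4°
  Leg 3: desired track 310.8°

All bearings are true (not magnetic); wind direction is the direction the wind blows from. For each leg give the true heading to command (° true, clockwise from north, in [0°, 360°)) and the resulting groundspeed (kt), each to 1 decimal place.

Leg 1: desired track 189.7°; wind correction -13.1° → command heading 176.6°, groundspeed 251.9 kt
Leg 2: desired track 356.4°; wind correction +14.1° → command heading 10.5°, groundspeed 217.0 kt
Leg 3: desired track 310.8°; wind correction +11.7° → command heading 322.5°, groundspeed 263.1 kt

Leg 1: heading=176.6°, groundspeed=251.9 kt
Leg 2: heading=10.5°, groundspeed=217.0 kt
Leg 3: heading=322.5°, groundspeed=263.1 kt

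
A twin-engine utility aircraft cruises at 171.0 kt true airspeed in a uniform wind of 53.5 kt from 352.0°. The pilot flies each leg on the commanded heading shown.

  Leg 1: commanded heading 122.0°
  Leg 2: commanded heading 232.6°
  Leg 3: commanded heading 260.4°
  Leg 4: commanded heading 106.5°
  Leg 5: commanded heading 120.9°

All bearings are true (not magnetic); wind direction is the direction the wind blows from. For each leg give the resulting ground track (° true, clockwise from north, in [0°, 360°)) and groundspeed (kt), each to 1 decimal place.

Leg 1: heading 122.0°; drift +11.3° → track 133.3°, groundspeed 209.4 kt
Leg 2: heading 232.6°; drift -13.3° → track 219.3°, groundspeed 202.7 kt
Leg 3: heading 260.4°; drift -17.2° → track 243.2°, groundspeed 180.6 kt
Leg 4: heading 106.5°; drift +14.1° → track 120.6°, groundspeed 199.2 kt
Leg 5: heading 120.9°; drift +11.5° → track 132.4°, groundspeed 208.8 kt

Leg 1: track=133.3°, groundspeed=209.4 kt
Leg 2: track=219.3°, groundspeed=202.7 kt
Leg 3: track=243.2°, groundspeed=180.6 kt
Leg 4: track=120.6°, groundspeed=199.2 kt
Leg 5: track=132.4°, groundspeed=208.8 kt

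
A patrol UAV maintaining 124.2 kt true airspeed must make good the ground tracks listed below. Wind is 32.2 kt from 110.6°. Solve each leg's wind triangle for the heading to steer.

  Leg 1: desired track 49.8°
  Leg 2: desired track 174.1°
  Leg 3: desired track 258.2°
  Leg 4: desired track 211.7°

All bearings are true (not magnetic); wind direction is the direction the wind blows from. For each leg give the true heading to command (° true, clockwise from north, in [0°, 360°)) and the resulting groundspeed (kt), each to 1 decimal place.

Leg 1: heading=62.9°, groundspeed=105.3 kt
Leg 2: heading=160.7°, groundspeed=106.4 kt
Leg 3: heading=250.2°, groundspeed=150.2 kt
Leg 4: heading=197.0°, groundspeed=126.3 kt

Leg 1: desired track 49.8°; wind correction +13.1° → command heading 62.9°, groundspeed 105.3 kt
Leg 2: desired track 174.1°; wind correction -13.4° → command heading 160.7°, groundspeed 106.4 kt
Leg 3: desired track 258.2°; wind correction -8.0° → command heading 250.2°, groundspeed 150.2 kt
Leg 4: desired track 211.7°; wind correction -14.7° → command heading 197.0°, groundspeed 126.3 kt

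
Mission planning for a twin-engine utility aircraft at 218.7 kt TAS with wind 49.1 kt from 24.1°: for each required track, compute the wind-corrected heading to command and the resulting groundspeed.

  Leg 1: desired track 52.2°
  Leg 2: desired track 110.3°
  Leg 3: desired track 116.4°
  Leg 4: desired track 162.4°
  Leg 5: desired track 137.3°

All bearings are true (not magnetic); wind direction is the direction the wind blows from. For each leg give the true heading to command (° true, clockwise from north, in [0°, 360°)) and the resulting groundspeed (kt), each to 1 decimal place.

Leg 1: heading=46.1°, groundspeed=174.2 kt
Leg 2: heading=97.4°, groundspeed=209.9 kt
Leg 3: heading=103.4°, groundspeed=215.1 kt
Leg 4: heading=153.8°, groundspeed=252.9 kt
Leg 5: heading=125.4°, groundspeed=233.3 kt

Leg 1: desired track 52.2°; wind correction -6.1° → command heading 46.1°, groundspeed 174.2 kt
Leg 2: desired track 110.3°; wind correction -12.9° → command heading 97.4°, groundspeed 209.9 kt
Leg 3: desired track 116.4°; wind correction -13.0° → command heading 103.4°, groundspeed 215.1 kt
Leg 4: desired track 162.4°; wind correction -8.6° → command heading 153.8°, groundspeed 252.9 kt
Leg 5: desired track 137.3°; wind correction -11.9° → command heading 125.4°, groundspeed 233.3 kt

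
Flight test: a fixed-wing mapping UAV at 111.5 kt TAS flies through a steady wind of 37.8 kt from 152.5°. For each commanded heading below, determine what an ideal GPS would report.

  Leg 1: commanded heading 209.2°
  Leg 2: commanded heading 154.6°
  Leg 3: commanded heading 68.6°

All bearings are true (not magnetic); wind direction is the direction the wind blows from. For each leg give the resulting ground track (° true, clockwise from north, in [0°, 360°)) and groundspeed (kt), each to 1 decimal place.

Leg 1: heading 209.2°; drift +19.2° → track 228.4°, groundspeed 96.1 kt
Leg 2: heading 154.6°; drift +1.1° → track 155.7°, groundspeed 73.7 kt
Leg 3: heading 68.6°; drift -19.3° → track 49.3°, groundspeed 113.9 kt

Leg 1: track=228.4°, groundspeed=96.1 kt
Leg 2: track=155.7°, groundspeed=73.7 kt
Leg 3: track=49.3°, groundspeed=113.9 kt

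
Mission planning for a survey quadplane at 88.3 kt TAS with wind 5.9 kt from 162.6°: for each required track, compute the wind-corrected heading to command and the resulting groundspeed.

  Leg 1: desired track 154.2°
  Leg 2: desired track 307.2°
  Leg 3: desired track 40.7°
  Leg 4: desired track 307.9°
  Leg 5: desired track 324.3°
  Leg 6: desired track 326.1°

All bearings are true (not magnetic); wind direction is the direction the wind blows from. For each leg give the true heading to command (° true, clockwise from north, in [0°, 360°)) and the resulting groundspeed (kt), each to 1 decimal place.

Leg 1: desired track 154.2°; wind correction +0.6° → command heading 154.8°, groundspeed 82.5 kt
Leg 2: desired track 307.2°; wind correction -2.2° → command heading 305.0°, groundspeed 93.0 kt
Leg 3: desired track 40.7°; wind correction +3.3° → command heading 44.0°, groundspeed 91.3 kt
Leg 4: desired track 307.9°; wind correction -2.2° → command heading 305.7°, groundspeed 93.1 kt
Leg 5: desired track 324.3°; wind correction -1.2° → command heading 323.1°, groundspeed 93.9 kt
Leg 6: desired track 326.1°; wind correction -1.1° → command heading 325.0°, groundspeed 93.9 kt

Leg 1: heading=154.8°, groundspeed=82.5 kt
Leg 2: heading=305.0°, groundspeed=93.0 kt
Leg 3: heading=44.0°, groundspeed=91.3 kt
Leg 4: heading=305.7°, groundspeed=93.1 kt
Leg 5: heading=323.1°, groundspeed=93.9 kt
Leg 6: heading=325.0°, groundspeed=93.9 kt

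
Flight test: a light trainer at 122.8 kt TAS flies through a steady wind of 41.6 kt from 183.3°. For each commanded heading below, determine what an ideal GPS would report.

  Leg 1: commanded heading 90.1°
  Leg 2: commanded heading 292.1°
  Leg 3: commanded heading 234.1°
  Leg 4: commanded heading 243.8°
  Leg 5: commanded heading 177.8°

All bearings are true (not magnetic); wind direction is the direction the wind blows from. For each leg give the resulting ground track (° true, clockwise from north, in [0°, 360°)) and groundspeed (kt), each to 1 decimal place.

Leg 1: heading 90.1°; drift -18.4° → track 71.7°, groundspeed 131.8 kt
Leg 2: heading 292.1°; drift +16.1° → track 308.2°, groundspeed 141.8 kt
Leg 3: heading 234.1°; drift +18.5° → track 252.6°, groundspeed 101.7 kt
Leg 4: heading 243.8°; drift +19.5° → track 263.3°, groundspeed 108.5 kt
Leg 5: heading 177.8°; drift -2.8° → track 175.0°, groundspeed 81.5 kt

Leg 1: track=71.7°, groundspeed=131.8 kt
Leg 2: track=308.2°, groundspeed=141.8 kt
Leg 3: track=252.6°, groundspeed=101.7 kt
Leg 4: track=263.3°, groundspeed=108.5 kt
Leg 5: track=175.0°, groundspeed=81.5 kt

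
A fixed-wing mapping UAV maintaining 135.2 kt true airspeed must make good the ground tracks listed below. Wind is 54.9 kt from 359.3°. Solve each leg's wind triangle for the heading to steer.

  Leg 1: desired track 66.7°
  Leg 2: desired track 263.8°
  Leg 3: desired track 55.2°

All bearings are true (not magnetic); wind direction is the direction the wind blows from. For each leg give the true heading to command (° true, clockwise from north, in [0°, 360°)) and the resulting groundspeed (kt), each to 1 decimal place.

Leg 1: desired track 66.7°; wind correction -22.0° → command heading 44.7°, groundspeed 104.2 kt
Leg 2: desired track 263.8°; wind correction +23.8° → command heading 287.6°, groundspeed 128.9 kt
Leg 3: desired track 55.2°; wind correction -19.6° → command heading 35.6°, groundspeed 96.5 kt

Leg 1: heading=44.7°, groundspeed=104.2 kt
Leg 2: heading=287.6°, groundspeed=128.9 kt
Leg 3: heading=35.6°, groundspeed=96.5 kt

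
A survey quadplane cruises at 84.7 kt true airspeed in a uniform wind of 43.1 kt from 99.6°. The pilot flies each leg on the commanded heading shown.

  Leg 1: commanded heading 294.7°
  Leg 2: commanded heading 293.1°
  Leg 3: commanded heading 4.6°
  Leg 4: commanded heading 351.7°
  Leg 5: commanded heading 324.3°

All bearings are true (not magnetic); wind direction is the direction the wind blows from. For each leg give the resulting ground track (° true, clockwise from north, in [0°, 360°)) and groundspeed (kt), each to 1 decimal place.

Leg 1: heading 294.7°; drift -5.1° → track 289.6°, groundspeed 126.8 kt
Leg 2: heading 293.1°; drift -4.5° → track 288.6°, groundspeed 127.0 kt
Leg 3: heading 4.6°; drift -25.9° → track 338.7°, groundspeed 98.3 kt
Leg 4: heading 351.7°; drift -22.7° → track 329.0°, groundspeed 106.2 kt
Leg 5: heading 324.3°; drift -14.7° → track 309.6°, groundspeed 119.3 kt

Leg 1: track=289.6°, groundspeed=126.8 kt
Leg 2: track=288.6°, groundspeed=127.0 kt
Leg 3: track=338.7°, groundspeed=98.3 kt
Leg 4: track=329.0°, groundspeed=106.2 kt
Leg 5: track=309.6°, groundspeed=119.3 kt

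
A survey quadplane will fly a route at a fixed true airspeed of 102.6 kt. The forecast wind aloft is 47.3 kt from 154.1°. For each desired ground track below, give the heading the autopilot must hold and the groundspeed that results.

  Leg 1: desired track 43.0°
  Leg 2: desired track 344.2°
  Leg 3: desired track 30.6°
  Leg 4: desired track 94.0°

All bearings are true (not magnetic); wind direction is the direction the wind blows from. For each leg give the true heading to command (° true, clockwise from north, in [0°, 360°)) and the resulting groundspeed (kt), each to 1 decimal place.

Leg 1: desired track 43.0°; wind correction +25.5° → command heading 68.5°, groundspeed 109.7 kt
Leg 2: desired track 344.2°; wind correction +4.6° → command heading 348.8°, groundspeed 148.8 kt
Leg 3: desired track 30.6°; wind correction +22.6° → command heading 53.2°, groundspeed 120.8 kt
Leg 4: desired track 94.0°; wind correction +23.6° → command heading 117.6°, groundspeed 70.5 kt

Leg 1: heading=68.5°, groundspeed=109.7 kt
Leg 2: heading=348.8°, groundspeed=148.8 kt
Leg 3: heading=53.2°, groundspeed=120.8 kt
Leg 4: heading=117.6°, groundspeed=70.5 kt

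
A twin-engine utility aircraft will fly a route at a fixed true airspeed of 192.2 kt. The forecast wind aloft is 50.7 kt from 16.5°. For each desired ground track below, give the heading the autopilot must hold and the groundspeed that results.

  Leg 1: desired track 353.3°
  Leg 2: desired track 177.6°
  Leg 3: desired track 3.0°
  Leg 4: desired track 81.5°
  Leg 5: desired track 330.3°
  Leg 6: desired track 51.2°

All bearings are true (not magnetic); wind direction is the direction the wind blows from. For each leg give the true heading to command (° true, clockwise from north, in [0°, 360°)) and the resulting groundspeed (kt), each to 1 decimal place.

Leg 1: heading=359.3°, groundspeed=144.6 kt
Leg 2: heading=172.7°, groundspeed=239.5 kt
Leg 3: heading=6.5°, groundspeed=142.5 kt
Leg 4: heading=67.7°, groundspeed=165.2 kt
Leg 5: heading=341.3°, groundspeed=153.6 kt
Leg 6: heading=42.6°, groundspeed=148.3 kt

Leg 1: desired track 353.3°; wind correction +6.0° → command heading 359.3°, groundspeed 144.6 kt
Leg 2: desired track 177.6°; wind correction -4.9° → command heading 172.7°, groundspeed 239.5 kt
Leg 3: desired track 3.0°; wind correction +3.5° → command heading 6.5°, groundspeed 142.5 kt
Leg 4: desired track 81.5°; wind correction -13.8° → command heading 67.7°, groundspeed 165.2 kt
Leg 5: desired track 330.3°; wind correction +11.0° → command heading 341.3°, groundspeed 153.6 kt
Leg 6: desired track 51.2°; wind correction -8.6° → command heading 42.6°, groundspeed 148.3 kt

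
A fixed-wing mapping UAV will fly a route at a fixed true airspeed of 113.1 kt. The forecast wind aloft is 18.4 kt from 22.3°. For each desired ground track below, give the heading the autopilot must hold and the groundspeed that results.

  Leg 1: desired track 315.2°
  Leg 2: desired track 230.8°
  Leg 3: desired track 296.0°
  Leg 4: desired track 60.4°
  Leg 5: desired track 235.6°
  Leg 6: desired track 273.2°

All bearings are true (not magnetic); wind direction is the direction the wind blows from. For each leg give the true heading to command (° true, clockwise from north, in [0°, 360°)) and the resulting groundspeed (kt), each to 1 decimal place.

Leg 1: heading=323.8°, groundspeed=104.7 kt
Leg 2: heading=235.3°, groundspeed=128.9 kt
Leg 3: heading=305.3°, groundspeed=110.4 kt
Leg 4: heading=54.6°, groundspeed=98.0 kt
Leg 5: heading=240.7°, groundspeed=128.0 kt
Leg 6: heading=282.0°, groundspeed=117.8 kt

Leg 1: desired track 315.2°; wind correction +8.6° → command heading 323.8°, groundspeed 104.7 kt
Leg 2: desired track 230.8°; wind correction +4.5° → command heading 235.3°, groundspeed 128.9 kt
Leg 3: desired track 296.0°; wind correction +9.3° → command heading 305.3°, groundspeed 110.4 kt
Leg 4: desired track 60.4°; wind correction -5.8° → command heading 54.6°, groundspeed 98.0 kt
Leg 5: desired track 235.6°; wind correction +5.1° → command heading 240.7°, groundspeed 128.0 kt
Leg 6: desired track 273.2°; wind correction +8.8° → command heading 282.0°, groundspeed 117.8 kt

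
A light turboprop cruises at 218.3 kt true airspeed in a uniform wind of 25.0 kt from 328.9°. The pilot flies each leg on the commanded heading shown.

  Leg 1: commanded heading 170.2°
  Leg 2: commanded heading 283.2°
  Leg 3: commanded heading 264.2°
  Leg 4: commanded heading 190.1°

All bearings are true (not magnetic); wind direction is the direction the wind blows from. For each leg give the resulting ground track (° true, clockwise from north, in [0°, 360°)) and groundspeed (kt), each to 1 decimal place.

Leg 1: track=168.0°, groundspeed=241.8 kt
Leg 2: track=278.1°, groundspeed=201.6 kt
Leg 3: track=258.0°, groundspeed=208.8 kt
Leg 4: track=186.1°, groundspeed=237.7 kt

Leg 1: heading 170.2°; drift -2.2° → track 168.0°, groundspeed 241.8 kt
Leg 2: heading 283.2°; drift -5.1° → track 278.1°, groundspeed 201.6 kt
Leg 3: heading 264.2°; drift -6.2° → track 258.0°, groundspeed 208.8 kt
Leg 4: heading 190.1°; drift -4.0° → track 186.1°, groundspeed 237.7 kt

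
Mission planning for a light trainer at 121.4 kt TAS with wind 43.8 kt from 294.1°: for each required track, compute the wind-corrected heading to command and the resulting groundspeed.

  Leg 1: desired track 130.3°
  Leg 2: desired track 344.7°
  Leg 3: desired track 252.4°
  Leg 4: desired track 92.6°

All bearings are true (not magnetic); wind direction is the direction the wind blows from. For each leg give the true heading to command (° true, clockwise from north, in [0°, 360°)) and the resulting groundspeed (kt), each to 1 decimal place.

Leg 1: desired track 130.3°; wind correction +5.8° → command heading 136.1°, groundspeed 162.8 kt
Leg 2: desired track 344.7°; wind correction -16.2° → command heading 328.5°, groundspeed 88.8 kt
Leg 3: desired track 252.4°; wind correction +13.9° → command heading 266.3°, groundspeed 85.1 kt
Leg 4: desired track 92.6°; wind correction -7.6° → command heading 85.0°, groundspeed 161.1 kt

Leg 1: heading=136.1°, groundspeed=162.8 kt
Leg 2: heading=328.5°, groundspeed=88.8 kt
Leg 3: heading=266.3°, groundspeed=85.1 kt
Leg 4: heading=85.0°, groundspeed=161.1 kt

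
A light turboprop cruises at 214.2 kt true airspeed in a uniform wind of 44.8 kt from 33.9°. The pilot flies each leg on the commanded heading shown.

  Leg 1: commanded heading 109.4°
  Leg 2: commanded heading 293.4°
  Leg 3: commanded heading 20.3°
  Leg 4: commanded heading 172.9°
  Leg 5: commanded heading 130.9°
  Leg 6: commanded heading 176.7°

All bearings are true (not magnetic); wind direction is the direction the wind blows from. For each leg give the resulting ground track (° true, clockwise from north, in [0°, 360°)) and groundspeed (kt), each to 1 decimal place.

Leg 1: track=121.5°, groundspeed=207.6 kt
Leg 2: track=282.2°, groundspeed=226.7 kt
Leg 3: track=16.8°, groundspeed=171.0 kt
Leg 4: track=179.7°, groundspeed=249.7 kt
Leg 5: track=142.3°, groundspeed=224.1 kt
Leg 6: track=182.9°, groundspeed=251.3 kt

Leg 1: heading 109.4°; drift +12.1° → track 121.5°, groundspeed 207.6 kt
Leg 2: heading 293.4°; drift -11.2° → track 282.2°, groundspeed 226.7 kt
Leg 3: heading 20.3°; drift -3.5° → track 16.8°, groundspeed 171.0 kt
Leg 4: heading 172.9°; drift +6.8° → track 179.7°, groundspeed 249.7 kt
Leg 5: heading 130.9°; drift +11.4° → track 142.3°, groundspeed 224.1 kt
Leg 6: heading 176.7°; drift +6.2° → track 182.9°, groundspeed 251.3 kt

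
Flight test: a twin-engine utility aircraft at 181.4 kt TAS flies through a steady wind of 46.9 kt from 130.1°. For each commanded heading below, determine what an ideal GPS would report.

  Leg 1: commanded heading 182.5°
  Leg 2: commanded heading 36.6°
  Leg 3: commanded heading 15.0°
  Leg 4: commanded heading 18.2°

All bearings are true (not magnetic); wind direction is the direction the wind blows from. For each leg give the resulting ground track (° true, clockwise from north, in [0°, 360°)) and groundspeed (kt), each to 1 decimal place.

Leg 1: track=196.2°, groundspeed=157.2 kt
Leg 2: track=22.3°, groundspeed=190.1 kt
Leg 3: track=3.1°, groundspeed=205.7 kt
Leg 4: track=5.9°, groundspeed=203.6 kt

Leg 1: heading 182.5°; drift +13.7° → track 196.2°, groundspeed 157.2 kt
Leg 2: heading 36.6°; drift -14.3° → track 22.3°, groundspeed 190.1 kt
Leg 3: heading 15.0°; drift -11.9° → track 3.1°, groundspeed 205.7 kt
Leg 4: heading 18.2°; drift -12.3° → track 5.9°, groundspeed 203.6 kt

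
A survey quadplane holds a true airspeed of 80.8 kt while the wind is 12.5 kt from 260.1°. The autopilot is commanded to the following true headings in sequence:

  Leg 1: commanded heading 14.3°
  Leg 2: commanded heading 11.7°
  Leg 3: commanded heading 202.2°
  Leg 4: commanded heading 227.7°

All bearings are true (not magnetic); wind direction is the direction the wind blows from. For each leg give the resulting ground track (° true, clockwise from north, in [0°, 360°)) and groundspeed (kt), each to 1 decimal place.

Leg 1: heading 14.3°; drift +7.6° → track 21.9°, groundspeed 86.7 kt
Leg 2: heading 11.7°; drift +7.7° → track 19.4°, groundspeed 86.2 kt
Leg 3: heading 202.2°; drift -8.1° → track 194.1°, groundspeed 74.9 kt
Leg 4: heading 227.7°; drift -5.4° → track 222.3°, groundspeed 70.6 kt

Leg 1: track=21.9°, groundspeed=86.7 kt
Leg 2: track=19.4°, groundspeed=86.2 kt
Leg 3: track=194.1°, groundspeed=74.9 kt
Leg 4: track=222.3°, groundspeed=70.6 kt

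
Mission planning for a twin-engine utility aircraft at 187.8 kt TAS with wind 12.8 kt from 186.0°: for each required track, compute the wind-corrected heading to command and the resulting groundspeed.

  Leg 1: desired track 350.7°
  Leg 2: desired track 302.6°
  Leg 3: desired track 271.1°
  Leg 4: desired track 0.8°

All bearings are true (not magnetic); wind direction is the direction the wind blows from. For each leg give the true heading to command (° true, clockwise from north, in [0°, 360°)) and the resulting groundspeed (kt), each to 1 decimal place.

Leg 1: desired track 350.7°; wind correction -1.0° → command heading 349.7°, groundspeed 200.1 kt
Leg 2: desired track 302.6°; wind correction -3.5° → command heading 299.1°, groundspeed 193.2 kt
Leg 3: desired track 271.1°; wind correction -3.9° → command heading 267.2°, groundspeed 186.3 kt
Leg 4: desired track 0.8°; wind correction -0.4° → command heading 0.4°, groundspeed 200.5 kt

Leg 1: heading=349.7°, groundspeed=200.1 kt
Leg 2: heading=299.1°, groundspeed=193.2 kt
Leg 3: heading=267.2°, groundspeed=186.3 kt
Leg 4: heading=0.4°, groundspeed=200.5 kt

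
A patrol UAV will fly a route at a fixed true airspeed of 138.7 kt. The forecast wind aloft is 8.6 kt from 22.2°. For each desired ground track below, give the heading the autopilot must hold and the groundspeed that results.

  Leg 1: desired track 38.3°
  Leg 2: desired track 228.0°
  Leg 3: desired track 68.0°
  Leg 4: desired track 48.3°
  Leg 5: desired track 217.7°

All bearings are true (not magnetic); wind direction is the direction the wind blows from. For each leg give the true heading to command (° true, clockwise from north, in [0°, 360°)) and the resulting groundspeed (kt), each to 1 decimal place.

Leg 1: heading=37.3°, groundspeed=130.4 kt
Leg 2: heading=229.5°, groundspeed=146.4 kt
Leg 3: heading=65.5°, groundspeed=132.6 kt
Leg 4: heading=46.7°, groundspeed=130.9 kt
Leg 5: heading=218.6°, groundspeed=147.0 kt

Leg 1: desired track 38.3°; wind correction -1.0° → command heading 37.3°, groundspeed 130.4 kt
Leg 2: desired track 228.0°; wind correction +1.5° → command heading 229.5°, groundspeed 146.4 kt
Leg 3: desired track 68.0°; wind correction -2.5° → command heading 65.5°, groundspeed 132.6 kt
Leg 4: desired track 48.3°; wind correction -1.6° → command heading 46.7°, groundspeed 130.9 kt
Leg 5: desired track 217.7°; wind correction +0.9° → command heading 218.6°, groundspeed 147.0 kt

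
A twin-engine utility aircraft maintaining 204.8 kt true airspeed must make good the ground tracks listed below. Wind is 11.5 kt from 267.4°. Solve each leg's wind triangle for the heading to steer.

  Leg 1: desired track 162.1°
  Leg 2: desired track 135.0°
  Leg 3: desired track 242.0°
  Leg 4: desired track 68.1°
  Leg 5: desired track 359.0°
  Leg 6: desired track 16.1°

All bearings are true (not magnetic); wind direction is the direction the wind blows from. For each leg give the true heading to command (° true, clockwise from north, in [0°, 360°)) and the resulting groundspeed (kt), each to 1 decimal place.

Leg 1: desired track 162.1°; wind correction +3.1° → command heading 165.2°, groundspeed 207.5 kt
Leg 2: desired track 135.0°; wind correction +2.4° → command heading 137.4°, groundspeed 212.4 kt
Leg 3: desired track 242.0°; wind correction +1.4° → command heading 243.4°, groundspeed 194.4 kt
Leg 4: desired track 68.1°; wind correction -1.1° → command heading 67.0°, groundspeed 215.6 kt
Leg 5: desired track 359.0°; wind correction -3.2° → command heading 355.8°, groundspeed 204.8 kt
Leg 6: desired track 16.1°; wind correction -3.0° → command heading 13.1°, groundspeed 208.2 kt

Leg 1: heading=165.2°, groundspeed=207.5 kt
Leg 2: heading=137.4°, groundspeed=212.4 kt
Leg 3: heading=243.4°, groundspeed=194.4 kt
Leg 4: heading=67.0°, groundspeed=215.6 kt
Leg 5: heading=355.8°, groundspeed=204.8 kt
Leg 6: heading=13.1°, groundspeed=208.2 kt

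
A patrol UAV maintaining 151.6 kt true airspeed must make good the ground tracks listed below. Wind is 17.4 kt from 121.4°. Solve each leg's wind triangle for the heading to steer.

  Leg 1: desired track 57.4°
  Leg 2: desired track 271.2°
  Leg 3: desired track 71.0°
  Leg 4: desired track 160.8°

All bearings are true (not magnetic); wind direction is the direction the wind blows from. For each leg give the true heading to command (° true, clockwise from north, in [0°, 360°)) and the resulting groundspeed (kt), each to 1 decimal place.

Leg 1: desired track 57.4°; wind correction +5.9° → command heading 63.3°, groundspeed 143.2 kt
Leg 2: desired track 271.2°; wind correction -3.3° → command heading 267.9°, groundspeed 166.4 kt
Leg 3: desired track 71.0°; wind correction +5.1° → command heading 76.1°, groundspeed 139.9 kt
Leg 4: desired track 160.8°; wind correction -4.2° → command heading 156.6°, groundspeed 137.8 kt

Leg 1: heading=63.3°, groundspeed=143.2 kt
Leg 2: heading=267.9°, groundspeed=166.4 kt
Leg 3: heading=76.1°, groundspeed=139.9 kt
Leg 4: heading=156.6°, groundspeed=137.8 kt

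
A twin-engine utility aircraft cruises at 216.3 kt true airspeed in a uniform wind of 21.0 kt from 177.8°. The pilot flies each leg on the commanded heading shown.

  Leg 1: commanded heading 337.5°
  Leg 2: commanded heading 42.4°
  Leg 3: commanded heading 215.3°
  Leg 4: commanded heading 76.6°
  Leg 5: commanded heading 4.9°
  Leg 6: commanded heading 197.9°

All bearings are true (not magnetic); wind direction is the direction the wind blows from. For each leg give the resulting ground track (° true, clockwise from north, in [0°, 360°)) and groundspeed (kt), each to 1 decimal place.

Leg 1: heading 337.5°; drift +1.8° → track 339.3°, groundspeed 236.1 kt
Leg 2: heading 42.4°; drift -3.6° → track 38.8°, groundspeed 231.7 kt
Leg 3: heading 215.3°; drift +3.7° → track 219.0°, groundspeed 200.0 kt
Leg 4: heading 76.6°; drift -5.3° → track 71.3°, groundspeed 221.3 kt
Leg 5: heading 4.9°; drift -0.6° → track 4.3°, groundspeed 237.2 kt
Leg 6: heading 197.9°; drift +2.1° → track 200.0°, groundspeed 196.7 kt

Leg 1: track=339.3°, groundspeed=236.1 kt
Leg 2: track=38.8°, groundspeed=231.7 kt
Leg 3: track=219.0°, groundspeed=200.0 kt
Leg 4: track=71.3°, groundspeed=221.3 kt
Leg 5: track=4.3°, groundspeed=237.2 kt
Leg 6: track=200.0°, groundspeed=196.7 kt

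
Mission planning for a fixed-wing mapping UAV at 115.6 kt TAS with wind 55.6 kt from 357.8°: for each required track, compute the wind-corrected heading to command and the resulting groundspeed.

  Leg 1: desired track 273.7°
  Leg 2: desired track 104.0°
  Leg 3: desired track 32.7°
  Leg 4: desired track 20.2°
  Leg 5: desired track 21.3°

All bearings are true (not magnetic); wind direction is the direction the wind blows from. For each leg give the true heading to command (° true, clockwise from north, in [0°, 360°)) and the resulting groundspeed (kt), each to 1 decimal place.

Leg 1: desired track 273.7°; wind correction +28.6° → command heading 302.3°, groundspeed 95.8 kt
Leg 2: desired track 104.0°; wind correction -27.5° → command heading 76.5°, groundspeed 118.0 kt
Leg 3: desired track 32.7°; wind correction -16.0° → command heading 16.7°, groundspeed 65.5 kt
Leg 4: desired track 20.2°; wind correction -10.6° → command heading 9.6°, groundspeed 62.2 kt
Leg 5: desired track 21.3°; wind correction -11.1° → command heading 10.2°, groundspeed 62.5 kt

Leg 1: heading=302.3°, groundspeed=95.8 kt
Leg 2: heading=76.5°, groundspeed=118.0 kt
Leg 3: heading=16.7°, groundspeed=65.5 kt
Leg 4: heading=9.6°, groundspeed=62.2 kt
Leg 5: heading=10.2°, groundspeed=62.5 kt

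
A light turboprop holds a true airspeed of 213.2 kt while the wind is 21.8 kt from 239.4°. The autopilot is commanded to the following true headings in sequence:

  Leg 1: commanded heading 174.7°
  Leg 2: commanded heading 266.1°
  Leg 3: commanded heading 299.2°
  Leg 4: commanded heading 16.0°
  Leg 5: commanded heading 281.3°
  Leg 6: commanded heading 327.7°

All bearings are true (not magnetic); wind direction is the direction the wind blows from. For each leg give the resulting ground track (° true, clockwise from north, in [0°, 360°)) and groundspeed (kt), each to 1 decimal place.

Leg 1: track=169.2°, groundspeed=204.8 kt
Leg 2: track=269.0°, groundspeed=194.0 kt
Leg 3: track=304.5°, groundspeed=203.1 kt
Leg 4: track=19.7°, groundspeed=229.5 kt
Leg 5: track=285.5°, groundspeed=197.5 kt
Leg 6: track=333.6°, groundspeed=213.7 kt

Leg 1: heading 174.7°; drift -5.5° → track 169.2°, groundspeed 204.8 kt
Leg 2: heading 266.1°; drift +2.9° → track 269.0°, groundspeed 194.0 kt
Leg 3: heading 299.2°; drift +5.3° → track 304.5°, groundspeed 203.1 kt
Leg 4: heading 16.0°; drift +3.7° → track 19.7°, groundspeed 229.5 kt
Leg 5: heading 281.3°; drift +4.2° → track 285.5°, groundspeed 197.5 kt
Leg 6: heading 327.7°; drift +5.9° → track 333.6°, groundspeed 213.7 kt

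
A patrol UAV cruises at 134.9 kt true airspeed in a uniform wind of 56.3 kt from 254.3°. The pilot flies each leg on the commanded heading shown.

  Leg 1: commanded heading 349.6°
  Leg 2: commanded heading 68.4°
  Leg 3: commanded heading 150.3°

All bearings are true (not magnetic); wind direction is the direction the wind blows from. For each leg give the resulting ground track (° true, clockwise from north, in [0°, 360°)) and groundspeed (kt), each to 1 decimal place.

Leg 1: heading 349.6°; drift +21.8° → track 11.4°, groundspeed 150.9 kt
Leg 2: heading 68.4°; drift +1.7° → track 70.1°, groundspeed 191.0 kt
Leg 3: heading 150.3°; drift -20.2° → track 130.1°, groundspeed 158.2 kt

Leg 1: track=11.4°, groundspeed=150.9 kt
Leg 2: track=70.1°, groundspeed=191.0 kt
Leg 3: track=130.1°, groundspeed=158.2 kt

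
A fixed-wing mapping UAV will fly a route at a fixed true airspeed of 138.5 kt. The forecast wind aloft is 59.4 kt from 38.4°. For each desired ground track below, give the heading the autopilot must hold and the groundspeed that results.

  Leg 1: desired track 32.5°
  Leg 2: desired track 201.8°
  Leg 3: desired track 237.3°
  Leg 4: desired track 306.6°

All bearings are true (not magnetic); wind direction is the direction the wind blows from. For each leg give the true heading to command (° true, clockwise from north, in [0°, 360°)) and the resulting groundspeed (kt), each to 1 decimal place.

Leg 1: heading=35.0°, groundspeed=79.3 kt
Leg 2: heading=194.8°, groundspeed=194.4 kt
Leg 3: heading=245.3°, groundspeed=193.4 kt
Leg 4: heading=332.0°, groundspeed=127.0 kt

Leg 1: desired track 32.5°; wind correction +2.5° → command heading 35.0°, groundspeed 79.3 kt
Leg 2: desired track 201.8°; wind correction -7.0° → command heading 194.8°, groundspeed 194.4 kt
Leg 3: desired track 237.3°; wind correction +8.0° → command heading 245.3°, groundspeed 193.4 kt
Leg 4: desired track 306.6°; wind correction +25.4° → command heading 332.0°, groundspeed 127.0 kt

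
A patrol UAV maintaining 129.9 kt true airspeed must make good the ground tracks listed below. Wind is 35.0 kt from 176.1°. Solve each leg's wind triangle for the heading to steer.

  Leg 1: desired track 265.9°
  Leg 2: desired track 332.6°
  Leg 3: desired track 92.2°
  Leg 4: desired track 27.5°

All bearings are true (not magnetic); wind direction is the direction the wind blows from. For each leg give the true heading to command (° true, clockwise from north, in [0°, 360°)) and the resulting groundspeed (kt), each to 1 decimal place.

Leg 1: heading=250.3°, groundspeed=125.0 kt
Leg 2: heading=326.4°, groundspeed=161.2 kt
Leg 3: heading=107.7°, groundspeed=121.4 kt
Leg 4: heading=35.6°, groundspeed=158.5 kt

Leg 1: desired track 265.9°; wind correction -15.6° → command heading 250.3°, groundspeed 125.0 kt
Leg 2: desired track 332.6°; wind correction -6.2° → command heading 326.4°, groundspeed 161.2 kt
Leg 3: desired track 92.2°; wind correction +15.5° → command heading 107.7°, groundspeed 121.4 kt
Leg 4: desired track 27.5°; wind correction +8.1° → command heading 35.6°, groundspeed 158.5 kt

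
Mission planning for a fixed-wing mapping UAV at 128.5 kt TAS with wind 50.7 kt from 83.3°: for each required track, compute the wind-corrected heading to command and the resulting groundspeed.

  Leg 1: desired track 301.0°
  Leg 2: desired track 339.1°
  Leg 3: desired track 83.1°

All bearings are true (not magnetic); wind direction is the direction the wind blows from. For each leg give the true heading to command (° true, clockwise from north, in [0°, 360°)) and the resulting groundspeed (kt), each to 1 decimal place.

Leg 1: desired track 301.0°; wind correction +14.0° → command heading 315.0°, groundspeed 164.8 kt
Leg 2: desired track 339.1°; wind correction +22.5° → command heading 1.6°, groundspeed 131.2 kt
Leg 3: desired track 83.1°; wind correction +0.1° → command heading 83.2°, groundspeed 77.8 kt

Leg 1: heading=315.0°, groundspeed=164.8 kt
Leg 2: heading=1.6°, groundspeed=131.2 kt
Leg 3: heading=83.2°, groundspeed=77.8 kt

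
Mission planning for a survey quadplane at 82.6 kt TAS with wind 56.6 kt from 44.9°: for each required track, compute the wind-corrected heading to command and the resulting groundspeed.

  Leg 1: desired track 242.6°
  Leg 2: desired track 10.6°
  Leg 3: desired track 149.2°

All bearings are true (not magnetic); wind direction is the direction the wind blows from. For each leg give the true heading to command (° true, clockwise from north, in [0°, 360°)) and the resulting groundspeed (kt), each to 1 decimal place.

Leg 1: heading=254.6°, groundspeed=134.7 kt
Leg 2: heading=33.3°, groundspeed=29.4 kt
Leg 3: heading=107.6°, groundspeed=75.7 kt

Leg 1: desired track 242.6°; wind correction +12.0° → command heading 254.6°, groundspeed 134.7 kt
Leg 2: desired track 10.6°; wind correction +22.7° → command heading 33.3°, groundspeed 29.4 kt
Leg 3: desired track 149.2°; wind correction -41.6° → command heading 107.6°, groundspeed 75.7 kt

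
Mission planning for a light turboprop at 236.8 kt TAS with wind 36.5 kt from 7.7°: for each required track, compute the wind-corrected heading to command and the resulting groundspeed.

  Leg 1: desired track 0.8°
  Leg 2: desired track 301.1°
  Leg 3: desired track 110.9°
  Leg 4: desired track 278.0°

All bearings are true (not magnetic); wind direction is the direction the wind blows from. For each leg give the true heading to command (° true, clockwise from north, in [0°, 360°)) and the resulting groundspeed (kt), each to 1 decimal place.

Leg 1: desired track 0.8°; wind correction +1.1° → command heading 1.9°, groundspeed 200.5 kt
Leg 2: desired track 301.1°; wind correction +8.1° → command heading 309.2°, groundspeed 219.9 kt
Leg 3: desired track 110.9°; wind correction -8.6° → command heading 102.3°, groundspeed 242.5 kt
Leg 4: desired track 278.0°; wind correction +8.9° → command heading 286.9°, groundspeed 233.8 kt

Leg 1: heading=1.9°, groundspeed=200.5 kt
Leg 2: heading=309.2°, groundspeed=219.9 kt
Leg 3: heading=102.3°, groundspeed=242.5 kt
Leg 4: heading=286.9°, groundspeed=233.8 kt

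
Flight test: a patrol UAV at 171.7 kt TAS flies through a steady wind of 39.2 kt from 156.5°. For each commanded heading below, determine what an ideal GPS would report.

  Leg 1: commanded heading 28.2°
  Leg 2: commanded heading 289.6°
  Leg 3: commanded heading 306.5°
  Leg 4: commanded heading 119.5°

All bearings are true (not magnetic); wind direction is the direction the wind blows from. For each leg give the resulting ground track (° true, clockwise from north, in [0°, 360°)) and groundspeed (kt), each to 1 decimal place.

Leg 1: track=19.3°, groundspeed=198.4 kt
Leg 2: track=297.8°, groundspeed=200.5 kt
Leg 3: track=311.9°, groundspeed=206.6 kt
Leg 4: track=110.0°, groundspeed=142.4 kt

Leg 1: heading 28.2°; drift -8.9° → track 19.3°, groundspeed 198.4 kt
Leg 2: heading 289.6°; drift +8.2° → track 297.8°, groundspeed 200.5 kt
Leg 3: heading 306.5°; drift +5.4° → track 311.9°, groundspeed 206.6 kt
Leg 4: heading 119.5°; drift -9.5° → track 110.0°, groundspeed 142.4 kt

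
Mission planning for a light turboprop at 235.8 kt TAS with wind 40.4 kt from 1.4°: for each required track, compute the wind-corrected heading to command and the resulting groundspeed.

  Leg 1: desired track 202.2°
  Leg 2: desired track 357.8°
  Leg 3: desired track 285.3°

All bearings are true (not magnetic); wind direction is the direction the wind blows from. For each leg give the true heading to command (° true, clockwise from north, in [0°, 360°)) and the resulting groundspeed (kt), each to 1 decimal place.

Leg 1: desired track 202.2°; wind correction +3.5° → command heading 205.7°, groundspeed 273.1 kt
Leg 2: desired track 357.8°; wind correction +0.6° → command heading 358.4°, groundspeed 195.5 kt
Leg 3: desired track 285.3°; wind correction +9.6° → command heading 294.9°, groundspeed 222.8 kt

Leg 1: heading=205.7°, groundspeed=273.1 kt
Leg 2: heading=358.4°, groundspeed=195.5 kt
Leg 3: heading=294.9°, groundspeed=222.8 kt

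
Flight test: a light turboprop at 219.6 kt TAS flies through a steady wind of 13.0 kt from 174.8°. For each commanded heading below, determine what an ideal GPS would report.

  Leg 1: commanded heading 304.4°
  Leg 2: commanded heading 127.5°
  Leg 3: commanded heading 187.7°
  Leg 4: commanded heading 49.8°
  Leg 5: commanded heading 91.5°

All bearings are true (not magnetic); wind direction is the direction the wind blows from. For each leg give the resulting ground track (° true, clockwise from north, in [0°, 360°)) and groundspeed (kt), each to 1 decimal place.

Leg 1: heading 304.4°; drift +2.5° → track 306.9°, groundspeed 228.1 kt
Leg 2: heading 127.5°; drift -2.6° → track 124.9°, groundspeed 211.0 kt
Leg 3: heading 187.7°; drift +0.8° → track 188.5°, groundspeed 206.9 kt
Leg 4: heading 49.8°; drift -2.7° → track 47.1°, groundspeed 227.3 kt
Leg 5: heading 91.5°; drift -3.4° → track 88.1°, groundspeed 218.5 kt

Leg 1: track=306.9°, groundspeed=228.1 kt
Leg 2: track=124.9°, groundspeed=211.0 kt
Leg 3: track=188.5°, groundspeed=206.9 kt
Leg 4: track=47.1°, groundspeed=227.3 kt
Leg 5: track=88.1°, groundspeed=218.5 kt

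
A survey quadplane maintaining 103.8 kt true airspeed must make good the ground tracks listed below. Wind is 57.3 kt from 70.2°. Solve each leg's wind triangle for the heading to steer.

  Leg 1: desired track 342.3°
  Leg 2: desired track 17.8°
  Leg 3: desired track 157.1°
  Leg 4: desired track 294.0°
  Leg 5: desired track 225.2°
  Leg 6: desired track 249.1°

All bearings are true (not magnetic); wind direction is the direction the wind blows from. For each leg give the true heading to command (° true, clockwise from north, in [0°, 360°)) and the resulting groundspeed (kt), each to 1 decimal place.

Leg 1: desired track 342.3°; wind correction +33.5° → command heading 15.8°, groundspeed 84.5 kt
Leg 2: desired track 17.8°; wind correction +25.9° → command heading 43.7°, groundspeed 58.4 kt
Leg 3: desired track 157.1°; wind correction -33.5° → command heading 123.6°, groundspeed 83.5 kt
Leg 4: desired track 294.0°; wind correction +22.5° → command heading 316.5°, groundspeed 137.3 kt
Leg 5: desired track 225.2°; wind correction -13.5° → command heading 211.7°, groundspeed 152.9 kt
Leg 6: desired track 249.1°; wind correction -0.6° → command heading 248.5°, groundspeed 161.1 kt

Leg 1: heading=15.8°, groundspeed=84.5 kt
Leg 2: heading=43.7°, groundspeed=58.4 kt
Leg 3: heading=123.6°, groundspeed=83.5 kt
Leg 4: heading=316.5°, groundspeed=137.3 kt
Leg 5: heading=211.7°, groundspeed=152.9 kt
Leg 6: heading=248.5°, groundspeed=161.1 kt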